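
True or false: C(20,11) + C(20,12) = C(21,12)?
Pascal's identity C(n,k) + C(n,k+1) = C(n+1,k+1): 167,960 + 125,970 = 293,930 = C(21,12).

Answer: True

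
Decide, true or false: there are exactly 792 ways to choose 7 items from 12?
True

Reasoning: C(12,7) = 792.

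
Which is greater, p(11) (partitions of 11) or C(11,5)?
C(11,5)

Working:
Pentagonal recurrence p(n) = p(n−1) + p(n−2) − p(n−5) − p(n−7) + …: p(11) = p(10) + p(9) − p(6) − p(4) = 42 + 30 − 11 − 5 = 56; C(11,5) = 462.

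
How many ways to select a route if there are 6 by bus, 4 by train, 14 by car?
24

Explanation: By the addition principle: 6 + 4 + 14 = 24.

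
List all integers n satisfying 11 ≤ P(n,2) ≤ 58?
P(3,2)=6; P(4,2)=12; P(5,2)=20; P(6,2)=30; P(7,2)=42; P(8,2)=56; P(9,2)=72. So valid n = 4, 5, 6, 7, 8.
Final answer: 4, 5, 6, 7, 8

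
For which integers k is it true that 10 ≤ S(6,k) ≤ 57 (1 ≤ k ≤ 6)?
2, 5

Explanation: S(6,1)=1; S(6,2)=31; S(6,3)=90; S(6,4)=65; S(6,5)=15; S(6,6)=1. So valid k = 2, 5.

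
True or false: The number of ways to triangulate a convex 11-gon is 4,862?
True

Triangulations of a convex 11-gon are counted by the Catalan number C_9: C_9 = C(18,9)/(9+1) = 48,620/10 = 4,862.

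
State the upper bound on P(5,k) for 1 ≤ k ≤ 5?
120
P(5,k) increases in k, so maximum at k = 5: 5! = 120.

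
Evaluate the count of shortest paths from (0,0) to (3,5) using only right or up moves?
56

Working:
Choose 3 rights from 8 moves: C(8,3) = 56.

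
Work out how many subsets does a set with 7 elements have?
Each element can be included or excluded: 2^7 = 128.

Answer: 128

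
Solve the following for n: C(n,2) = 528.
33

Explanation: C(n,2) = n(n−1)/2! is increasing in n, and n(n−1) = 2!·528 = 1,056 ≈ (n−0.5)^2 gives n ≈ 33.0. Check: C(31,2) = 465, C(32,2) = 496, C(33,2) = 528 ✓. So n = 33.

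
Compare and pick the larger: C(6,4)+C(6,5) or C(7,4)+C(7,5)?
C(7,4)+C(7,5)
First=21, Second=56.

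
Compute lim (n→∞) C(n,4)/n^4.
1/24

C(n,4) ≈ n^4/4! for large n. Limit = 1/4! = 1/24.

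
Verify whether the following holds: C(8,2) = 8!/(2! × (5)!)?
False

Solution: The correct denominator is 2!×6!, giving C(8,2) = 28; the stated RHS is 8!/(2!×5!) = 168 ≠ 28, so the statement does not hold.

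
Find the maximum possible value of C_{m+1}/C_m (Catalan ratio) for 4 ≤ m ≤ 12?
25/7

C_{m+1}/C_m = 2(2m+1)/(m+2), which increases with m. Maximum at m = 12: 2·25/14 = 25/7.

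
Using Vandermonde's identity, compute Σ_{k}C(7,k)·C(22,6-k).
475,020
= C(7+22,6) = C(29,6) = 475,020.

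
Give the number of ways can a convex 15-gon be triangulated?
742,900
Using the Catalan number formula: C_n = C(2n, n) / (n+1)
C_13 = C(26, 13) / (13+1)
     = 10400600 / 14
     = 742,900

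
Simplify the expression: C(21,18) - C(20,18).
1,140

Explanation: C(21,18) - C(20,18) = C(20,17) = 1,140.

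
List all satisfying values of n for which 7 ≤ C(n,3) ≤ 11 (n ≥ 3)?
5

Working:
C(4,3)=4; C(5,3)=10; C(6,3)=20. So valid n = 5.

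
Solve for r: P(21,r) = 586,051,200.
7

Working:
P(21,r) = 21·20·…·(21−r+1), a product of r factors. Multiplying down from 21: 21 = 21; 21·20 = 420; 21·20·19 = 7,980; 21·20·19·18 = 143,640; 21·20·19·18·17 = 2,441,880; 21·20·19·18·17·16 = 39,070,080; 21·20·19·18·17·16·15 = 586,051,200 ✓ (7 factors). So r = 7.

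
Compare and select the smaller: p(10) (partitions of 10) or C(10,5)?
p(10)

Working:
Pentagonal recurrence p(n) = p(n−1) + p(n−2) − p(n−5) − p(n−7) + …: p(10) = p(9) + p(8) − p(5) − p(3) = 30 + 22 − 7 − 3 = 42; C(10,5) = 252.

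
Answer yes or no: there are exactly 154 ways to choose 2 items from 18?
No

Solution: C(18,2) = 153 ≠ 154.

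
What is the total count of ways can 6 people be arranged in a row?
720
Arrangements of 6 distinct objects: 6! = 720.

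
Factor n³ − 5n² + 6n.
n(n − 2)(n − 3)

Working:
n³ − 5n² + 6n = n(n² − 5n + 6) = n(n − 2)(n − 3).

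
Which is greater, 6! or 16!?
16!

6!=720, 16!=20,922,789,888,000. 16! > 6!.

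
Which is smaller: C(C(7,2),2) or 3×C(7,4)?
3×C(7,4)

Explanation: C(C(7,2),2)=210, 3×C(7,4)=105.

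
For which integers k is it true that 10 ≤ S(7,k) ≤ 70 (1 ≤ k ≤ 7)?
2, 6

S(7,1)=1; S(7,2)=63; S(7,3)=301; S(7,4)=350; S(7,5)=140; S(7,6)=21; S(7,7)=1. So valid k = 2, 6.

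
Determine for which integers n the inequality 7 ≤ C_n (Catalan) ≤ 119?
4, 5

Explanation: C_3=5; C_4=14; C_5=42; C_6=132. So valid n = 4, 5.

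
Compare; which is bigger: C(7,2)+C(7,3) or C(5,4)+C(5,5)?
First=56, Second=6.

Answer: C(7,2)+C(7,3)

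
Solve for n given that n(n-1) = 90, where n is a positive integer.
10

Reasoning: n² − n − 90 = 0, so n = (1 ± √(1 + 4·90))/2 = (1 ± √361)/2 = (1 ± 19)/2, i.e. n = 10 or n = -9. Taking the positive root, n = 10 (check: 10×9 = 90).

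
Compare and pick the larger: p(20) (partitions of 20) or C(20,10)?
C(20,10)

Reasoning: Pentagonal recurrence p(n) = p(n−1) + p(n−2) − p(n−5) − p(n−7) + …: p(20) = p(19) + p(18) − p(15) − p(13) + p(8) + p(5) = 490 + 385 − 176 − 101 + 22 + 7 = 627; C(20,10) = 184,756.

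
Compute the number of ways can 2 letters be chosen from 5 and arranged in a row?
20

Explanation: P(5,2) = 5!/(5-2)! = 20.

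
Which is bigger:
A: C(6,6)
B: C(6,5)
B

A=C(6,6)=1, B=C(6,5)=6.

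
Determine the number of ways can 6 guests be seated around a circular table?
120

Circular arrangements: (6-1)! = 120.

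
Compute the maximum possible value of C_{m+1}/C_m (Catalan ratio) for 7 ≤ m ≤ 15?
62/17
C_{m+1}/C_m = 2(2m+1)/(m+2), which increases with m. Maximum at m = 15: 2·31/17 = 62/17.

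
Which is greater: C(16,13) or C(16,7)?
C(16,13)=560, C(16,7)=11,440.
Final answer: C(16,7)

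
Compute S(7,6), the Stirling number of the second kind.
21

Working:
Using the Stirling recurrence: S(n,k) = k·S(n-1,k) + S(n-1,k-1)
S(7,6) = 6·S(6,6) + S(6,5)
         = 6·1 + 15
         = 6 + 15
         = 21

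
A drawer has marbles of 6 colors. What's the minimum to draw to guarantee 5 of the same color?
25

Reasoning: Worst case: 4 of each = 24. One more: 25.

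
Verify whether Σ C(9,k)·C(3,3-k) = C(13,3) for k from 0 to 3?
False

Working:
Vandermonde's identity gives C(12,3) = 220; RHS C(13,3) = 286.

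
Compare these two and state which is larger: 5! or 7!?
5!=120, 7!=5,040. 7! > 5!.
Final answer: 7!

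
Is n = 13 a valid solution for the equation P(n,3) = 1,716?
Yes

Explanation: P(13,3) = 13·12·11 = 1,716, which equals 1,716.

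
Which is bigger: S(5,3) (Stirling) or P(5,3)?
P(5,3)

S(5,3) = 3·S(4,3) + S(4,2) = 3·6 + 7 = 25; P(5,3) = 60.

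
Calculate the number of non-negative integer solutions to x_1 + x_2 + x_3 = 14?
C(14+3-1, 3-1) = 120.

Answer: 120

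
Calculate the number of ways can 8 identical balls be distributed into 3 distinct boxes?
45

Reasoning: C(8+3-1, 3-1) = C(10, 2) = 45.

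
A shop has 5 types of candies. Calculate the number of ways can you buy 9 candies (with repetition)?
Stars and bars: C(9+5-1, 9) = C(13, 9) = 715.

Answer: 715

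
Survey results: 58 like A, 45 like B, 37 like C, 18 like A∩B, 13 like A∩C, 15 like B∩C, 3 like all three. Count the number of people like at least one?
97

Solution: |A∪B∪C| = 58+45+37-18-13-15+3 = 97.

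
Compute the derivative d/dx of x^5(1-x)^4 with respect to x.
5x^4(1-x)^4 - 4x^5(1-x)^3

Working:
Product rule: 5x^{4}(1-x)^{4} + x^5·(-4)(1-x)^{3}.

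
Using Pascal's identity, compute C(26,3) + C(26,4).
17,550
C(26,3) + C(26,4) = C(27,4) = 17,550.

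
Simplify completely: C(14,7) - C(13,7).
1,716

C(14,7) - C(13,7) = C(13,6) = 1,716.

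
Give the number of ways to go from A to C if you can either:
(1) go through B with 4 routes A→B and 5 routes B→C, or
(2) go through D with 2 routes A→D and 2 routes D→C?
24

Working:
Route via B: 4×5=20. Route via D: 2×2=4. Total: 24.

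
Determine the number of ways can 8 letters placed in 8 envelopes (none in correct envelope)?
14,833

Working:
Using D(n) = (n-1)[D(n-1) + D(n-2)]:
D(8) = (8-1) × [D(7) + D(6)]
      = 7 × [1854 + 265]
      = 7 × 2119
      = 14,833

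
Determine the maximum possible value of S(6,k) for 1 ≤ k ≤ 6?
90

Reasoning: Row S(6,k) for k = 1..6 (via S(n,k) = k·S(n−1,k) + S(n−1,k−1)): 1, 31, 90, 65, 15, 1. The row is unimodal; maximum at k = 3: 90.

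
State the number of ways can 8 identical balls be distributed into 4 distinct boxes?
165

Reasoning: C(8+4-1, 4-1) = C(11, 3) = 165.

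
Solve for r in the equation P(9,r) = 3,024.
4

Working:
P(9,r) = 9·8·…·(9−r+1), a product of r factors. Multiplying down from 9: 9 = 9; 9·8 = 72; 9·8·7 = 504; 9·8·7·6 = 3,024 ✓ (4 factors). So r = 4.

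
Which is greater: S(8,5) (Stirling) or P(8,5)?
P(8,5)

Solution: S(8,5) = 5·S(7,5) + S(7,4) = 5·140 + 350 = 1,050; P(8,5) = 6,720.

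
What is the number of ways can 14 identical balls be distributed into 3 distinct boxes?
C(14+3-1, 3-1) = C(16, 2) = 120.
Final answer: 120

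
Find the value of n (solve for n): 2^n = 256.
8

Reasoning: 2^8 = 256, so n = 8.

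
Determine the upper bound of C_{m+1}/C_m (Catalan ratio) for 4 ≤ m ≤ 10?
7/2

Solution: C_{m+1}/C_m = 2(2m+1)/(m+2), which increases with m. Maximum at m = 10: 2·21/12 = 7/2.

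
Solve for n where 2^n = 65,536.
16

Reasoning: 65,536 = 1,024 × 64 = 2^10 × 2^6 = 2^16, so n = 16.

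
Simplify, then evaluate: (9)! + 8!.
403,200

Explanation: (9)! + 8! = (9)·8! + 8! = (9+1)·8! = 10·8! = 403,200.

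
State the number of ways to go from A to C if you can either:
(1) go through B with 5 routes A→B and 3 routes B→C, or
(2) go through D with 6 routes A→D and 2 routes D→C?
Route via B: 5×3=15. Route via D: 6×2=12. Total: 27.
Final answer: 27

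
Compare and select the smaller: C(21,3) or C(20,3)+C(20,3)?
C(21,3)

Solution: C(21,3)=1,330; C(20,3)+C(20,3)=1,140+1,140=2,280.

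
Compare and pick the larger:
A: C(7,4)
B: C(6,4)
A
A=C(7,4)=35, B=C(6,4)=15.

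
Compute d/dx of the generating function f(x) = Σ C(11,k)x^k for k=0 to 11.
Σ k·C(11,k)x^(k-1) for k=1 to 11

Solution: Term-by-term differentiation gives Σ k·C(11,k)x^{k-1} for k=1 to 11.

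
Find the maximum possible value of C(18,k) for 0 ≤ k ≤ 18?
48,620
Maximum at k = 9: C(18,9) = 48,620.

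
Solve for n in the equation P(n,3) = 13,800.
25

Solution: P(n,3) = n(n−1)(n−2) is increasing in n; n(n−1)(n−2) ≈ (n−1)^3 = 13,800 gives n ≈ 25.0. Check: P(23,3) = 10,626, P(24,3) = 12,144, P(25,3) = 13,800 ✓. So n = 25.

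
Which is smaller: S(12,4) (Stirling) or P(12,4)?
P(12,4)

S(12,4) = 4·S(11,4) + S(11,3) = 4·145,750 + 28,501 = 611,501; P(12,4) = 11,880.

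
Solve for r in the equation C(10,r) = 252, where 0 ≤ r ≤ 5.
5
C(10,r) is increasing for 0 ≤ r ≤ 5. Stepping up (C(10,r+1) = C(10,r)·(10−r)/(r+1)): C(10,1) = 10, C(10,2) = 45, C(10,3) = 120, C(10,4) = 210, C(10,5) = 252 ✓. So r = 5.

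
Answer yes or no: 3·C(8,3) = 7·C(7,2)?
No

Working:
Absorption identity k·C(n,k) = n·C(n-1,k-1). LHS = 3·56 = 168; RHS = 7·21 = 147.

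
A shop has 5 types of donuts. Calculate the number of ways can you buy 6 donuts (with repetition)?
210

Solution: Stars and bars: C(6+5-1, 6) = C(10, 6) = 210.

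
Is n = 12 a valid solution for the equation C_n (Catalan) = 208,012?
C_12 = C(24,12)/(12+1) = 2,704,156/13 = 208,012, which equals 208,012.
Final answer: Yes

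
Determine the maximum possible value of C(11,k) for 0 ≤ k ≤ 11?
462

Working:
Maximum at k = 5 or k = 6: C(11,5) = 462.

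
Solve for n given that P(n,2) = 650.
26

Solution: P(n,2) = n(n−1) is increasing in n; n(n−1) ≈ (n−0.5)^2 = 650 gives n ≈ 26.0. Check: P(24,2) = 552, P(25,2) = 600, P(26,2) = 650 ✓. So n = 26.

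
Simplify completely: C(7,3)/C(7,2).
5/3

Explanation: C(n,k+1)/C(n,k) = (n−k)/(k+1). Here (7−2)/(2+1) = 5/3 = 5/3.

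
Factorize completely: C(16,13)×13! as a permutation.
P(16,13)

Solution: C(16,13)×13! = [16!/(13!(3)!)]×13! = 16!/(3)! = P(16,13) = 3,487,131,648,000.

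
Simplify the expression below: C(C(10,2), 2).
990

C(10,2) = 45, then C(45, 2) = 990.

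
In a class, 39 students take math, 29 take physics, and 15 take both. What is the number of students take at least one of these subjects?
53

Reasoning: |A∪B| = |A|+|B|-|A∩B| = 39+29-15 = 53.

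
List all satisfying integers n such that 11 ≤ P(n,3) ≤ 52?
4

Explanation: P(3,3)=6; P(4,3)=24; P(5,3)=60. So valid n = 4.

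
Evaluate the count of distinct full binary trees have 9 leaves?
Using the Catalan number formula: C_n = C(2n, n) / (n+1)
C_8 = C(16, 8) / (8+1)
     = 12870 / 9
     = 1,430
Final answer: 1,430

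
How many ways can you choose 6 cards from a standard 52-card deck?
20,358,520

Working:
C(52,6) = 20,358,520.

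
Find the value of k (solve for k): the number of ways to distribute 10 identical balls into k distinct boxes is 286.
4
Stars and bars: the count is C(10+k−1, k−1), increasing in k. k=2: C(11,1) = 11, k=3: C(12,2) = 66, k=4: C(13,3) = 286 ✓. So k = 4.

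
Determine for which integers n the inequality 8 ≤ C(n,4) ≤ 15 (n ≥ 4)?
6

Reasoning: C(5,4)=5; C(6,4)=15; C(7,4)=35. So valid n = 6.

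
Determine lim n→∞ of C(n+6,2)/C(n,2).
1

Working:
Both numerator and denominator grow as n^2/2! for large n, so the ratio → 1.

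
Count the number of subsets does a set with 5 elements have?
32

Working:
Each element can be included or excluded: 2^5 = 32.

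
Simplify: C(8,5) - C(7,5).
35

Reasoning: C(8,5) - C(7,5) = C(7,4) = 35.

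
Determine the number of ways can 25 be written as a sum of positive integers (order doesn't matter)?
1,958

Solution: Pentagonal recurrence p(n) = p(n−1) + p(n−2) − p(n−5) − p(n−7) + …: p(25) = p(24) + p(23) − p(20) − p(18) + p(13) + p(10) − p(3) = 1,575 + 1,255 − 627 − 385 + 101 + 42 − 3 = 1,958.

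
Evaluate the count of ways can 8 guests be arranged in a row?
40,320

Reasoning: Arrangements of 8 distinct objects: 8! = 40,320.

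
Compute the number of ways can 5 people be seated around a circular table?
24

Circular arrangements: (5-1)! = 24.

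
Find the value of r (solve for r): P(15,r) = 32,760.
P(15,r) = 15·14·…·(15−r+1), a product of r factors. Multiplying down from 15: 15 = 15; 15·14 = 210; 15·14·13 = 2,730; 15·14·13·12 = 32,760 ✓ (4 factors). So r = 4.

Answer: 4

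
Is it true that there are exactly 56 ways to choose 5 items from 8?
True

Solution: C(8,5) = 56.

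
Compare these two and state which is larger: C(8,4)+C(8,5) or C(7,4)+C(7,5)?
C(8,4)+C(8,5)

Solution: First=126, Second=56.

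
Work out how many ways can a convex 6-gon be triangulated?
14

Working:
Using the Catalan number formula: C_n = C(2n, n) / (n+1)
C_4 = C(8, 4) / (4+1)
     = 70 / 5
     = 14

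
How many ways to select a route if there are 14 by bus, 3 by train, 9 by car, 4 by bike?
30

Solution: By the addition principle: 14 + 3 + 9 + 4 = 30.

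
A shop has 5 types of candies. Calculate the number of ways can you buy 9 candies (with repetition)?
715

Reasoning: Stars and bars: C(9+5-1, 9) = C(13, 9) = 715.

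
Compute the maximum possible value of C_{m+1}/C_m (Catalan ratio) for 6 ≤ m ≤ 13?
18/5
C_{m+1}/C_m = 2(2m+1)/(m+2), which increases with m. Maximum at m = 13: 2·27/15 = 18/5.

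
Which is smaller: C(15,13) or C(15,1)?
C(15,13)=105, C(15,1)=15.
Final answer: C(15,1)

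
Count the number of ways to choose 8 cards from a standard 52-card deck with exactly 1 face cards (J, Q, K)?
223,722,720

Explanation: 12 face cards and 40 non-face cards: C(12,1) × C(40,7) = 12 × 18,643,560 = 223,722,720.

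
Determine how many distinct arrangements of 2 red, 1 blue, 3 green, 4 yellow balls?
12,600

Solution: Multinomial: 10!/(2! × 1! × 3! × 4!) = 12,600.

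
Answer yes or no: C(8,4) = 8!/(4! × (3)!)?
No

Explanation: The correct denominator is 4!×4!, giving C(8,4) = 70; the stated RHS is 8!/(4!×3!) = 280 ≠ 70, so the statement does not hold.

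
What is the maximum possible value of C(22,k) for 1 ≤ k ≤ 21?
705,432

Reasoning: C(22,k) is maximised at the centre of the row: C(22,11) = 705,432.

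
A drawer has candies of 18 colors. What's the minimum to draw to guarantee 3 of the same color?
37

Explanation: Worst case: 2 of each = 36. One more: 37.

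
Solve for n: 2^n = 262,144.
18

Working:
262,144 = 1,024 × 256 = 2^10 × 2^8 = 2^18, so n = 18.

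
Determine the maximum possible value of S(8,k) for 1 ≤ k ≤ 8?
Row S(8,k) for k = 1..8 (via S(n,k) = k·S(n−1,k) + S(n−1,k−1)): 1, 127, 966, 1,701, 1,050, 266, 28, 1. The row is unimodal; maximum at k = 4: 1,701.

Answer: 1,701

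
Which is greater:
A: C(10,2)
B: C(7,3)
A=C(10,2)=45, B=C(7,3)=35.
Final answer: A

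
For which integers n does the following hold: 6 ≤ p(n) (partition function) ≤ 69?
5, 6, 7, 8, 9, 10, 11

Solution: Tabulating p(n) via p(n) = p(n−1) + p(n−2) − p(n−5) − p(n−7) + …: p(4)=5; p(5)=7; p(6)=11; p(7)=15; p(8)=22; p(9)=30; p(10)=42; p(11)=56; p(12)=77. So valid n = 5, 6, 7, 8, 9, 10, 11.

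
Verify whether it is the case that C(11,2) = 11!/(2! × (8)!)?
The correct denominator is 2!×9!, giving C(11,2) = 55; the stated RHS is 11!/(2!×8!) = 495 ≠ 55, so the statement does not hold.
Final answer: False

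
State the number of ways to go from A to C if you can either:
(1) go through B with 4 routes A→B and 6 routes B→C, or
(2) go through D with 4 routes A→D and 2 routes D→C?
32

Explanation: Route via B: 4×6=24. Route via D: 4×2=8. Total: 32.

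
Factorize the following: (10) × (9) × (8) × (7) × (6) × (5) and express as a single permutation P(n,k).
Product of 6 consecutive descending integers starting at 10: P(10,6) = 10!/4! = 151,200.

Answer: P(10,6) = 10!/(4)!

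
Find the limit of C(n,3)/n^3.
1/6

Working:
C(n,3) ≈ n^3/3! for large n. Limit = 1/3! = 1/6.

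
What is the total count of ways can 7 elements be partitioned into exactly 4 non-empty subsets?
350

Reasoning: This equals S(7,4), the Stirling number of the 2nd kind.
Using the Stirling recurrence: S(n,k) = k·S(n-1,k) + S(n-1,k-1)
S(7,4) = 4·S(6,4) + S(6,3)
         = 4·65 + 90
         = 260 + 90
         = 350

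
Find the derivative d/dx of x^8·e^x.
(8x^7 + x^8)e^x

Explanation: Product rule: d/dx[x^8]·e^x + x^8·d/dx[e^x] = 8x^{7}e^x + x^8e^x.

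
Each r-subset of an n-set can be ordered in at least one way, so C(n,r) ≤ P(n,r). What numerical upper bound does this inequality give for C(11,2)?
110
P(11,2) = 11·10 = 110, so C(11,2) ≤ 110. (The bound is loose by a factor of 2! = 2: C(11,2) = 110/2 = 55.)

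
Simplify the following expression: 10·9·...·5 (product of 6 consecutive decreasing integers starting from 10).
151,200

Explanation: This is P(10,6) = 10!/(4)! = 151,200.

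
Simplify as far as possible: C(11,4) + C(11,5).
792

Reasoning: By Pascal's identity: C(12,5) = 792.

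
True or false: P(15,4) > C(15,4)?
True

P(15,4) = 32,760 and C(15,4) = 1,365; P(n,r) = r! × C(n,r) so P > C whenever r ≥ 2.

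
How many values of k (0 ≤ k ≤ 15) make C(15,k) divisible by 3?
10

Working:
Checking C(15,k) mod 3 for k = 0..15: divisible at k = 1, 2, 4, 5, 7, 8, 10, 11, 13, 14. That's 10 values.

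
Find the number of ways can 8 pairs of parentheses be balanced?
Using the Catalan number formula: C_n = C(2n, n) / (n+1)
C_8 = C(16, 8) / (8+1)
     = 12870 / 9
     = 1,430
Final answer: 1,430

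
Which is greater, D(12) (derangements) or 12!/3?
D(12)

Explanation: D(12) = (12-1)·[D(11) + D(10)] = 11·[14,684,570 + 1,334,961] = 176,214,841; 12!/3 = 479,001,600/3 = 159,667,200.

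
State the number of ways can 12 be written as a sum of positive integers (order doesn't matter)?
77

Solution: Pentagonal recurrence p(n) = p(n−1) + p(n−2) − p(n−5) − p(n−7) + …: p(12) = p(11) + p(10) − p(7) − p(5) + p(0) = 56 + 42 − 15 − 7 + 1 = 77.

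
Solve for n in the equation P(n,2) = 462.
22

Solution: P(n,2) = n(n−1) is increasing in n; n(n−1) ≈ (n−0.5)^2 = 462 gives n ≈ 22.0. Check: P(20,2) = 380, P(21,2) = 420, P(22,2) = 462 ✓. So n = 22.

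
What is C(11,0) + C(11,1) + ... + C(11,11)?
2,048

Explanation: Sum of binomial coefficients = 2^11 = 2,048.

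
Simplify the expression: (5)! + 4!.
(5)! + 4! = (5)·4! + 4! = (5+1)·4! = 6·4! = 144.

Answer: 144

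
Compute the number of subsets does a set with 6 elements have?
64

Each element can be included or excluded: 2^6 = 64.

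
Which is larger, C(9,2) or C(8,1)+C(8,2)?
Equal

Explanation: By Pascal's identity: C(9,2) = C(8,1)+C(8,2) = 36. Equal.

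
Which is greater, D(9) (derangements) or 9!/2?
9!/2

D(9) = (9-1)·[D(8) + D(7)] = 8·[14,833 + 1,854] = 133,496; 9!/2 = 362,880/2 = 181,440.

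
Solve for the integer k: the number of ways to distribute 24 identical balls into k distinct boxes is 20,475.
5

Reasoning: Stars and bars: the count is C(24+k−1, k−1), increasing in k. k=3: C(26,2) = 325, k=4: C(27,3) = 2,925, k=5: C(28,4) = 20,475 ✓. So k = 5.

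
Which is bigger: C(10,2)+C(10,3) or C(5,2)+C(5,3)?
First=165, Second=20.
Final answer: C(10,2)+C(10,3)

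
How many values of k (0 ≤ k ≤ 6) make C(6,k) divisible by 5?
3

Checking C(6,k) mod 5 for k = 0..6: divisible at k = 2, 3, 4. That's 3 values.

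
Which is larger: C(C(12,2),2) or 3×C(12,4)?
C(C(12,2),2)

Reasoning: C(C(12,2),2)=2,145, 3×C(12,4)=1,485.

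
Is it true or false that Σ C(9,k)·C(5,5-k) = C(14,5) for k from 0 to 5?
True

Solution: Vandermonde's identity gives C(14,5) = 2,002; RHS C(14,5) = 2,002.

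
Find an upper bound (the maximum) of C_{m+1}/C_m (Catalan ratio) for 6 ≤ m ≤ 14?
29/8

Reasoning: C_{m+1}/C_m = 2(2m+1)/(m+2), which increases with m. Maximum at m = 14: 2·29/16 = 29/8.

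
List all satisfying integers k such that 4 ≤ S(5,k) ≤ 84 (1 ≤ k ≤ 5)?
S(5,1)=1; S(5,2)=15; S(5,3)=25; S(5,4)=10; S(5,5)=1. So valid k = 2, 3, 4.
Final answer: 2, 3, 4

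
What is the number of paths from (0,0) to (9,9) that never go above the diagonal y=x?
4,862

Reasoning: Counted by the Catalan number C_9: C_9 = C(18,9)/(9+1) = 48,620/10 = 4,862.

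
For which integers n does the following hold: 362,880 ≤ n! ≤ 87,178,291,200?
9, 10, 11, 12, 13, 14

Reasoning: n! is strictly increasing; 9! = 362,880 and 14! = 87,178,291,200, so valid n = 9, 10, 11, 12, 13, 14.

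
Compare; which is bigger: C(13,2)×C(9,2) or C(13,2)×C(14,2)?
C(13,2)×C(14,2)

Working:
C(13,2)×C(9,2)=2,808, C(13,2)×C(14,2)=7,098.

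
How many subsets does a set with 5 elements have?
32

Solution: Each element can be included or excluded: 2^5 = 32.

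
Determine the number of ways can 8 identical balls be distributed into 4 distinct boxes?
165

Solution: C(8+4-1, 4-1) = C(11, 3) = 165.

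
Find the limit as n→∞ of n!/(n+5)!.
0

n!/(n+5)! = 1/[(n+1)(n+2)···(n+5)] → 0 as n → ∞.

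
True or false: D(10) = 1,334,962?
False

Derangements of 10 elements: D(10) = (10-1)·[D(9) + D(8)] = 9·[133,496 + 14,833] = 1,334,961.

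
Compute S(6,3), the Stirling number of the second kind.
90

Using the Stirling recurrence: S(n,k) = k·S(n-1,k) + S(n-1,k-1)
S(6,3) = 3·S(5,3) + S(5,2)
         = 3·25 + 15
         = 75 + 15
         = 90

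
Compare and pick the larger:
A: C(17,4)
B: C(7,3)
A

Solution: A=C(17,4)=2,380, B=C(7,3)=35.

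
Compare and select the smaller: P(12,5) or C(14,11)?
C(14,11)

Explanation: P(12,5)=95,040, C(14,11)=364.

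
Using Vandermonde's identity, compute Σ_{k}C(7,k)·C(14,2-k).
= C(7+14,2) = C(21,2) = 210.
Final answer: 210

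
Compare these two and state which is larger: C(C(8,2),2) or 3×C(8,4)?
C(C(8,2),2)

Working:
C(C(8,2),2)=378, 3×C(8,4)=210.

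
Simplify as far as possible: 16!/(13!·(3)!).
560

Working:
This is C(16,13) = 560.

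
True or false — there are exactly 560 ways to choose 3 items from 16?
True

Working:
C(16,3) = 560.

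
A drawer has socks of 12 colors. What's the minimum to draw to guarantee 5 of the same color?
49

Worst case: 4 of each = 48. One more: 49.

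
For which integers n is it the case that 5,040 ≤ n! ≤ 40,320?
7, 8

n! is strictly increasing; 7! = 5,040 and 8! = 40,320, so valid n = 7, 8.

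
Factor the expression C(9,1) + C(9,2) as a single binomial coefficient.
C(10,2)

Explanation: By Pascal's identity: C(9,1) + C(9,2) = C(10,2) = 45.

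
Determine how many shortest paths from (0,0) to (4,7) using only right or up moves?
330

Choose 4 rights from 11 moves: C(11,4) = 330.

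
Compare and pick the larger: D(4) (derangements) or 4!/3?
D(4)
D(4) = (4-1)·[D(3) + D(2)] = 3·[2 + 1] = 9; 4!/3 = 24/3 = 8.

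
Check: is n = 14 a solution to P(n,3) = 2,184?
Yes
P(14,3) = 14·13·12 = 2,184, which equals 2,184.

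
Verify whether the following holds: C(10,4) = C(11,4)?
False

Solution: LHS = C(10,4) = 210; RHS = C(11,4) = 330. 210 ≠ 330, so the statement does not hold.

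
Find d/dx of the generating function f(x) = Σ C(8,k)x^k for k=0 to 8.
Σ k·C(8,k)x^(k-1) for k=1 to 8

Term-by-term differentiation gives Σ k·C(8,k)x^{k-1} for k=1 to 8.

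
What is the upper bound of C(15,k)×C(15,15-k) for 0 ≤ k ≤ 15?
C(15,k)·C(15,15-k) = C(15,k)², maximised at the centre k = 7: C(15,7)² = 41,409,225.

Answer: 41,409,225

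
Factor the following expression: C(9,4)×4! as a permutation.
P(9,4)

Solution: C(9,4)×4! = [9!/(4!(5)!)]×4! = 9!/(5)! = P(9,4) = 3,024.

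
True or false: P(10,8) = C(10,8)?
False

Explanation: P(10,8) = 1,814,400 but C(10,8) = 45; they differ by a factor of 8! = 40320, so the statement does not hold.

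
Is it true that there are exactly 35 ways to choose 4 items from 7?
True

C(7,4) = 35.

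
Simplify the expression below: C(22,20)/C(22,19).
3/20

Working:
C(n,k+1)/C(n,k) = (n−k)/(k+1). Here (22−19)/(19+1) = 3/20 = 3/20.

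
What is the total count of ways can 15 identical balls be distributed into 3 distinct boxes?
136

Reasoning: C(15+3-1, 3-1) = C(17, 2) = 136.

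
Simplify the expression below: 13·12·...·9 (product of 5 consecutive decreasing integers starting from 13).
154,440

Solution: This is P(13,5) = 13!/(8)! = 154,440.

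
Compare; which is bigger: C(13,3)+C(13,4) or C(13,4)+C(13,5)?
First=1,001, Second=2,002.
Final answer: C(13,4)+C(13,5)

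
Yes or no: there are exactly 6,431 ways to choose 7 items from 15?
No

Working:
C(15,7) = 6,435 ≠ 6431.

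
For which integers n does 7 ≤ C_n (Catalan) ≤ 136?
4, 5, 6

C_3=5; C_4=14; C_5=42; C_6=132; C_7=429. So valid n = 4, 5, 6.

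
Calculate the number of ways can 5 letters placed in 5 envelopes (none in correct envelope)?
44

Using D(n) = (n-1)[D(n-1) + D(n-2)]:
D(5) = (5-1) × [D(4) + D(3)]
      = 4 × [9 + 2]
      = 4 × 11
      = 44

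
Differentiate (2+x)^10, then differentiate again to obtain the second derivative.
90(2+x)^8

Solution: First derivative: 10(2+x)^{9}. Second derivative: 10·9·(2+x)^{8} = 90(2+x)^{8}.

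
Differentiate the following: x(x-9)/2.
(2x - 9)/2

Explanation: d/dx[(x-0)(x-9)] = (x-9) + (x-0) = 2x - 9. Dividing by 2 gives (2x - 9)/2.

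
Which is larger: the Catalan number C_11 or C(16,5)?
C_11

Solution: C_11 = C(22,11)/(11+1) = 705,432/12 = 58,786; C(16,5) = 4,368.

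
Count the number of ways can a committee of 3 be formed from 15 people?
455

Solution: C(15,3) = 15! / (3! × (15-3)!)
         = 15! / (3! × 12!)
         = 455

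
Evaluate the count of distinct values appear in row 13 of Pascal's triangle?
Row 13 has entries C(13,0)..C(13,13); by symmetry C(13,k)=C(13,13-k), giving 7 distinct values.

Answer: 7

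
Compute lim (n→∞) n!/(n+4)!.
0

n!/(n+4)! = 1/[(n+1)(n+2)···(n+4)] → 0 as n → ∞.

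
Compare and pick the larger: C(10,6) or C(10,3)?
C(10,6)
C(10,6)=210, C(10,3)=120.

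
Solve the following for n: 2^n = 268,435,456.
28

Reasoning: 268,435,456 = 1,024 × 1,024 × 256 = 2^10 × 2^10 × 2^8 = 2^28, so n = 28.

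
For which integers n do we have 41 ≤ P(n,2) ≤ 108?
7, 8, 9, 10

Explanation: P(6,2)=30; P(7,2)=42; P(8,2)=56; P(9,2)=72; P(10,2)=90; P(11,2)=110. So valid n = 7, 8, 9, 10.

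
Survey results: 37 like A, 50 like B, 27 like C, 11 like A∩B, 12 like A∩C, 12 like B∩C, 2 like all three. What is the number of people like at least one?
81

Reasoning: |A∪B∪C| = 37+50+27-11-12-12+2 = 81.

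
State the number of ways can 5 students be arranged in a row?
120

Reasoning: Arrangements of 5 distinct objects: 5! = 120.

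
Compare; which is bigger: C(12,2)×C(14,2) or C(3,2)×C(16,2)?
C(12,2)×C(14,2)

Explanation: C(12,2)×C(14,2)=6,006, C(3,2)×C(16,2)=360.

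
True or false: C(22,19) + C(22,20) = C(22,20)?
Pascal's identity gives C(23,20) = 1,771, whereas C(22,20) = 231.

Answer: False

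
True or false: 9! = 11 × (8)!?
False

Solution: 9! = 9 × 8! = 362,880, but 11 × 8! = 443,520.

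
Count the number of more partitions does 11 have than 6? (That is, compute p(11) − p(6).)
45
Pentagonal recurrence p(n) = p(n−1) + p(n−2) − p(n−5) − p(n−7) + …: p(11) = p(10) + p(9) − p(6) − p(4) = 42 + 30 − 11 − 5 = 56.
p(6) = p(5) + p(4) − p(1) = 7 + 5 − 1 = 11.
Difference = 56 − 11 = 45.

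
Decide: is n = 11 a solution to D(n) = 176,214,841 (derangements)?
D(11) = (11-1)·[D(10) + D(9)] = 10·[1,334,961 + 133,496] = 14,684,570, which does not equal 176,214,841.

Answer: No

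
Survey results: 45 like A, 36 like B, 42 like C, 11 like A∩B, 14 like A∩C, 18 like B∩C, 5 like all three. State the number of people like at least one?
|A∪B∪C| = 45+36+42-11-14-18+5 = 85.
Final answer: 85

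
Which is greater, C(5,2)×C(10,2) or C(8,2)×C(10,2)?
C(8,2)×C(10,2)

Explanation: C(5,2)×C(10,2)=450, C(8,2)×C(10,2)=1,260.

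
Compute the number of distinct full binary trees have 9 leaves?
1,430

Solution: Using the Catalan number formula: C_n = C(2n, n) / (n+1)
C_8 = C(16, 8) / (8+1)
     = 12870 / 9
     = 1,430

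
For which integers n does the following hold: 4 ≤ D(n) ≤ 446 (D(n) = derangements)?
Using D(n) = (n−1)[D(n−1) + D(n−2)] with D(1)=0, D(2)=1: D(3)=2; D(4)=9; D(5)=44; D(6)=265; D(7)=1,854. So valid n = 4, 5, 6.

Answer: 4, 5, 6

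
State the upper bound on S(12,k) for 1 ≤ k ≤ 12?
1,379,400

Reasoning: Row S(12,k) for k = 1..12 (via S(n,k) = k·S(n−1,k) + S(n−1,k−1)): 1, 2,047, 86,526, 611,501, 1,379,400, 1,323,652, 627,396, 159,027, 22,275, 1,705, 66, 1. The row is unimodal; maximum at k = 5: 1,379,400.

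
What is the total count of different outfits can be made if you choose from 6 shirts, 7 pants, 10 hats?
420

Solution: By the multiplication principle: 6 × 7 × 10 = 420.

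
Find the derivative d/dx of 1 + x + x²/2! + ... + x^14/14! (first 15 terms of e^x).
1 + x + x²/2! + ... + x^13/13!

Differentiating term by term gives the first 14 terms of e^x.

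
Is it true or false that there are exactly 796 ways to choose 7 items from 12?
False

Explanation: C(12,7) = 792 ≠ 796.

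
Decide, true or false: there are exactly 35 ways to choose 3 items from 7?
C(7,3) = 35.

Answer: True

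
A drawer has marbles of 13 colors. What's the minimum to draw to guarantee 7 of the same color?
79

Worst case: 6 of each = 78. One more: 79.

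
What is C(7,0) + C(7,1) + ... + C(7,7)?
128

Solution: Sum of binomial coefficients = 2^7 = 128.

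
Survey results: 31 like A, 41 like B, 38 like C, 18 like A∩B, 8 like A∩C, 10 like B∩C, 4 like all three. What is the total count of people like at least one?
78
|A∪B∪C| = 31+41+38-18-8-10+4 = 78.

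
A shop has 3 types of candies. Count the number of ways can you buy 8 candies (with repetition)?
45

Reasoning: Stars and bars: C(8+3-1, 8) = C(10, 8) = 45.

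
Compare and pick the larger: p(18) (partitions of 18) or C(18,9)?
C(18,9)

Pentagonal recurrence p(n) = p(n−1) + p(n−2) − p(n−5) − p(n−7) + …: p(18) = p(17) + p(16) − p(13) − p(11) + p(6) + p(3) = 297 + 231 − 101 − 56 + 11 + 3 = 385; C(18,9) = 48,620.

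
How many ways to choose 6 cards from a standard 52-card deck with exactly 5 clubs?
50,193

Reasoning: 13 clubs and 39 non-clubs: C(13,5) × C(39,1) = 1287 × 39 = 50,193.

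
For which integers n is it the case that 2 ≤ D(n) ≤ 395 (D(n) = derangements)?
3, 4, 5, 6
Using D(n) = (n−1)[D(n−1) + D(n−2)] with D(1)=0, D(2)=1: D(2)=1; D(3)=2; D(4)=9; D(5)=44; D(6)=265; D(7)=1,854. So valid n = 3, 4, 5, 6.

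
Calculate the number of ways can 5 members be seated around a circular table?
24

Reasoning: Circular arrangements: (5-1)! = 24.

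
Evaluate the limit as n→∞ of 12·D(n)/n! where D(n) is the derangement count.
D(n)/n! → 1/e, so 12·D(n)/n! → 12/e.
Final answer: 12/e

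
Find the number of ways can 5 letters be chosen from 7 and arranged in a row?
P(7,5) = 7!/(7-5)! = 2,520.
Final answer: 2,520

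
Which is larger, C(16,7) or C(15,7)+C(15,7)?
C(15,7)+C(15,7)

Working:
C(16,7)=11,440; C(15,7)+C(15,7)=6,435+6,435=12,870.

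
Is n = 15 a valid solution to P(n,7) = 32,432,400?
Yes

Reasoning: P(15,7) = 15·14·13·12·11·10·9 = 32,432,400, which equals 32,432,400.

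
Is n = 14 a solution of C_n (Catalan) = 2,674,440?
Yes

Reasoning: C_14 = C(28,14)/(14+1) = 40,116,600/15 = 2,674,440, which equals 2,674,440.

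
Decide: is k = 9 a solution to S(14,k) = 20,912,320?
No

Working:
S(14,9) = 9·S(13,9) + S(13,8) = 9·359,502 + 1,899,612 = 5,135,130, which does not equal 20,912,320.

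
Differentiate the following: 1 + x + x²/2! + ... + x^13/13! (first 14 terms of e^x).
Differentiating term by term gives the first 13 terms of e^x.
Final answer: 1 + x + x²/2! + ... + x^12/12!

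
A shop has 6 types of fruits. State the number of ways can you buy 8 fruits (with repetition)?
1,287
Stars and bars: C(8+6-1, 8) = C(13, 8) = 1,287.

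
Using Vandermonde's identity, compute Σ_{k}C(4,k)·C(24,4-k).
20,475
= C(4+24,4) = C(28,4) = 20,475.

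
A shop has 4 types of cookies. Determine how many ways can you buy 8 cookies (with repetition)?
165

Explanation: Stars and bars: C(8+4-1, 8) = C(11, 8) = 165.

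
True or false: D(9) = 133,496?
Derangements of 9 elements: D(9) = (9-1)·[D(8) + D(7)] = 8·[14,833 + 1,854] = 133,496.
Final answer: True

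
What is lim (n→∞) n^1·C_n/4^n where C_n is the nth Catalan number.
0

Explanation: C_n ~ 4^n/(n^(3/2)√π), so n^1·C_n/4^n ~ n^(1 − 3/2)/√π → 0.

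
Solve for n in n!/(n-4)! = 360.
n!/(n-4)! = n×(n-1)×(n-2)×(n-3), a product of 4 consecutive integers ≈ (n−1.5)^4. 360^(1/4) + 1.5 ≈ 5.9; check n = 6: 6×5×4×3 = 360 ✓. So n = 6.

Answer: 6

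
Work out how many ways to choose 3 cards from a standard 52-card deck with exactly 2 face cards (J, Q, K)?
2,640

Solution: 12 face cards and 40 non-face cards: C(12,2) × C(40,1) = 66 × 40 = 2,640.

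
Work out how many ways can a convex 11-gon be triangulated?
Using the Catalan number formula: C_n = C(2n, n) / (n+1)
C_9 = C(18, 9) / (9+1)
     = 48620 / 10
     = 4,862
Final answer: 4,862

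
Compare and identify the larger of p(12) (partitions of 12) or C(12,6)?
C(12,6)

Explanation: Pentagonal recurrence p(n) = p(n−1) + p(n−2) − p(n−5) − p(n−7) + …: p(12) = p(11) + p(10) − p(7) − p(5) + p(0) = 56 + 42 − 15 − 7 + 1 = 77; C(12,6) = 924.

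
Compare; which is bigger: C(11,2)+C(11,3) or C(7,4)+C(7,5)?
C(11,2)+C(11,3)

Explanation: First=220, Second=56.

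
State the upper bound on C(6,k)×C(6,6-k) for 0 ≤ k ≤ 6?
C(6,k)·C(6,6-k) = C(6,k)², maximised at the centre k = 3: C(6,3)² = 400.

Answer: 400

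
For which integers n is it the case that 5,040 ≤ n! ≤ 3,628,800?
7, 8, 9, 10

Explanation: n! is strictly increasing; 7! = 5,040 and 10! = 3,628,800, so valid n = 7, 8, 9, 10.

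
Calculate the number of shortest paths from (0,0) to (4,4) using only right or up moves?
70

Reasoning: Choose 4 rights from 8 moves: C(8,4) = 70.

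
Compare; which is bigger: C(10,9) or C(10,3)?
C(10,3)

Explanation: C(10,9)=10, C(10,3)=120.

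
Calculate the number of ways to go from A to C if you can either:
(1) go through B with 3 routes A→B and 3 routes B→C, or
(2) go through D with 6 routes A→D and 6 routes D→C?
45

Working:
Route via B: 3×3=9. Route via D: 6×6=36. Total: 45.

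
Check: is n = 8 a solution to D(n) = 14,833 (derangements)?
Yes

Reasoning: D(8) = (8-1)·[D(7) + D(6)] = 7·[1,854 + 265] = 14,833, which equals 14,833.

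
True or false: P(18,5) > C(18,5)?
True

Solution: P(18,5) = 1,028,160 and C(18,5) = 8,568; P(n,r) = r! × C(n,r) so P > C whenever r ≥ 2.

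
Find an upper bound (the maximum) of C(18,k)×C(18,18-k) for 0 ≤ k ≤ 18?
2,363,904,400

Solution: C(18,k)·C(18,18-k) = C(18,k)², maximised at the centre k = 9: C(18,9)² = 2,363,904,400.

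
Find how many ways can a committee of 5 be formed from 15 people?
3,003

Reasoning: C(15,5) = 15! / (5! × (15-5)!)
         = 15! / (5! × 10!)
         = 3,003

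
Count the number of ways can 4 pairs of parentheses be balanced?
Using the Catalan number formula: C_n = C(2n, n) / (n+1)
C_4 = C(8, 4) / (4+1)
     = 70 / 5
     = 14
Final answer: 14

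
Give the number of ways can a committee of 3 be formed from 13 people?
C(13,3) = 13! / (3! × (13-3)!)
         = 13! / (3! × 10!)
         = 286
Final answer: 286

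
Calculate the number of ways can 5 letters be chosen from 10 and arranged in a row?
P(10,5) = 10!/(10-5)! = 30,240.

Answer: 30,240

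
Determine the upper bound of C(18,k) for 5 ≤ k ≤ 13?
48,620

C(18,k) is maximised at the centre of the row: C(18,9) = 48,620.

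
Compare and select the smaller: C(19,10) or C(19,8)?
C(19,8)

Explanation: C(19,10)=92,378, C(19,8)=75,582.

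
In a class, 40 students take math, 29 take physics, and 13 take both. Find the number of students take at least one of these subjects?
|A∪B| = |A|+|B|-|A∩B| = 40+29-13 = 56.
Final answer: 56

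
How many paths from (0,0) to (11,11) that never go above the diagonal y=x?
Counted by the Catalan number C_11: C_11 = C(22,11)/(11+1) = 705,432/12 = 58,786.

Answer: 58,786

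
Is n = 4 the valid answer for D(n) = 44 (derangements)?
No

Reasoning: D(4) = (4-1)·[D(3) + D(2)] = 3·[2 + 1] = 9, which does not equal 44.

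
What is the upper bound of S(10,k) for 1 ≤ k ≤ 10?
Row S(10,k) for k = 1..10 (via S(n,k) = k·S(n−1,k) + S(n−1,k−1)): 1, 511, 9,330, 34,105, 42,525, 22,827, 5,880, 750, 45, 1. The row is unimodal; maximum at k = 5: 42,525.

Answer: 42,525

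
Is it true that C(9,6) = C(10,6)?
False
LHS = C(9,6) = 84; RHS = C(10,6) = 210. 84 ≠ 210, so the statement does not hold.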